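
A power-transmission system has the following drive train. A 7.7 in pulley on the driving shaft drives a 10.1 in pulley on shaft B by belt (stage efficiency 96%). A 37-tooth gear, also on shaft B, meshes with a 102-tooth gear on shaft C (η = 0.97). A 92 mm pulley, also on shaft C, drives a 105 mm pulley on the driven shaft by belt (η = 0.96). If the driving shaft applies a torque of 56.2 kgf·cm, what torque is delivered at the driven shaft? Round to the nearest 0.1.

Belt: ratio = 10.1/7.7 = 1.3117; torque at shaft B = 56.2 × 1.3117 × 0.96 = 70.768 kgf·cm.
Gear mesh: ratio = 102/37 = 2.7568; torque at shaft C = 70.768 × 2.7568 × 0.97 = 189.24 kgf·cm.
Belt: ratio = 105/92 = 1.1413; torque at the driven shaft = 189.24 × 1.1413 × 0.96 = 207.34 kgf·cm.

207.3 kgf·cm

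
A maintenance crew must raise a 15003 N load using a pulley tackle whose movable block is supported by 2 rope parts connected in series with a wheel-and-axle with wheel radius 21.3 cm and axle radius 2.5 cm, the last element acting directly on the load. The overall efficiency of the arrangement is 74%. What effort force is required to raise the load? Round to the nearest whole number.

1190 N

Block-and-tackle MA = number of supporting rope parts = 2.
Wheel-and-axle MA = R/r = 21.3/2.5 = 8.52.
Combined ideal MA = 2 × 8.52 = 17.04.
Actual MA = 17.04 × 0.74 = 12.61.
Effort = load / actual MA = 15003 / 12.61 = 1189.8 N.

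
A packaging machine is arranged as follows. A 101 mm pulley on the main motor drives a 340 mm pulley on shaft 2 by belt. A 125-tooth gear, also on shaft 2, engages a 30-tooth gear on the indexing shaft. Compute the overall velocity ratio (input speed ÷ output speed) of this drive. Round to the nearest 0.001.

0.808

Each stage contributes driven/driver: belt 340/101 = 3.3663, gear mesh 30/125 = 0.24.
Overall: 3.3663 × 0.24 = 0.80792.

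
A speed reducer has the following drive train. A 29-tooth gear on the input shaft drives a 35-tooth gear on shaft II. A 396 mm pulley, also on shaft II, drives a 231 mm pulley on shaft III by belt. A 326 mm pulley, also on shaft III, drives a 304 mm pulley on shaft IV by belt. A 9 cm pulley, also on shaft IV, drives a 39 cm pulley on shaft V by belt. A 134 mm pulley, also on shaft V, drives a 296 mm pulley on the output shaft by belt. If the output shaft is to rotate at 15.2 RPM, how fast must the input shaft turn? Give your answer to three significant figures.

95.5 RPM

Overall ratio R = 1.2069 × 0.58333 × 0.93252 × 4.3333 × 2.209 = 6.2842.
Required input speed = output speed × R = 15.2 × 6.2842 = 95.52 RPM.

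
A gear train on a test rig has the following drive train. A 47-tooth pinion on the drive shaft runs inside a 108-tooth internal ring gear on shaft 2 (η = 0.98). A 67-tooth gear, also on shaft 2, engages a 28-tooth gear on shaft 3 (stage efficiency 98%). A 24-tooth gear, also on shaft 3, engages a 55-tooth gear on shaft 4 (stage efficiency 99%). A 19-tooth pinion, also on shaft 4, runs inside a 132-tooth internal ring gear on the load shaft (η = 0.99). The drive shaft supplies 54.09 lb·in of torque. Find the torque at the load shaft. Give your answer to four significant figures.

internal gear 108/47 = 2.2979 → τ = 54.09·2.2979·0.98 = 121.81 lb·in
gear mesh 28/67 = 0.41791 → τ = 121.81·0.41791·0.98 = 49.886 lb·in
gear mesh 55/24 = 2.2917 → τ = 49.886·2.2917·0.99 = 113.18 lb·in
internal gear 132/19 = 6.9474 → τ = 113.18·6.9474·0.99 = 778.43 lb·in

778.4 lb·in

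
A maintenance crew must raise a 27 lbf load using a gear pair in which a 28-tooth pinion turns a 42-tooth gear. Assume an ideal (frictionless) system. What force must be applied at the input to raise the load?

Gear pair MA = 42/28 = 1.5.
Effort = load / MA = 27 / 1.5 = 18 lbf.

18 lbf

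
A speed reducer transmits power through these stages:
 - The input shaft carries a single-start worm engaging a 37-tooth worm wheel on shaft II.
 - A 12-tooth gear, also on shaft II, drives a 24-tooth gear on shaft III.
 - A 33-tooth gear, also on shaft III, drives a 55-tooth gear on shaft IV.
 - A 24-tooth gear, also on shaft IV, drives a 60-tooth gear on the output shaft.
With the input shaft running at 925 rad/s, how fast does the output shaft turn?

worm 37/1 = 37 → 925/37 = 25 rad/s
gear mesh 24/12 = 2 → 25/2 = 12.5 rad/s
gear mesh 55/33 = 1.6667 → 12.5/1.6667 = 7.5 rad/s
gear mesh 60/24 = 2.5 → 7.5/2.5 = 3 rad/s

3 rad/s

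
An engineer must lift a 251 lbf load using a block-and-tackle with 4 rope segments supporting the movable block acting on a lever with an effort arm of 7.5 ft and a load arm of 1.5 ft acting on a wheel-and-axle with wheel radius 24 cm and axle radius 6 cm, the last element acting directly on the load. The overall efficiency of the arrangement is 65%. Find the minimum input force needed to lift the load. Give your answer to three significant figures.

Block-and-tackle MA = number of supporting rope parts = 4.
Lever MA = effort arm / load arm = 7.5/1.5 = 5.
Wheel-and-axle MA = R/r = 24/6 = 4.
Combined ideal MA = 4 × 5 × 4 = 80.
Actual MA = 80 × 0.65 = 52.
Effort = load / actual MA = 251 / 52 = 4.8269 lbf.

4.83 lbf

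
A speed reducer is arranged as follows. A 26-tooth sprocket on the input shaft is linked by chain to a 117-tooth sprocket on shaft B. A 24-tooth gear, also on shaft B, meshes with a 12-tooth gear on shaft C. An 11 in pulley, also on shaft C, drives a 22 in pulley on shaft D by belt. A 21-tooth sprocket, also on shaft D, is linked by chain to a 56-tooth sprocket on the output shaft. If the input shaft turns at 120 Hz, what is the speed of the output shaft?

the input shaft → shaft B (chain, 117/26): 120 ÷ 4.5 = 26.667 Hz
shaft B → shaft C (gear mesh, 12/24): 26.667 ÷ 0.5 = 53.333 Hz
shaft C → shaft D (belt, 22/11): 53.333 ÷ 2 = 26.667 Hz
shaft D → the output shaft (chain, 56/21): 26.667 ÷ 2.6667 = 10 Hz

10 Hz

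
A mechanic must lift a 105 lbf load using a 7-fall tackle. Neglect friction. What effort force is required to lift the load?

15 lbf

Block-and-tackle MA = number of supporting rope parts = 7.
Effort = load / MA = 105 / 7 = 15 lbf.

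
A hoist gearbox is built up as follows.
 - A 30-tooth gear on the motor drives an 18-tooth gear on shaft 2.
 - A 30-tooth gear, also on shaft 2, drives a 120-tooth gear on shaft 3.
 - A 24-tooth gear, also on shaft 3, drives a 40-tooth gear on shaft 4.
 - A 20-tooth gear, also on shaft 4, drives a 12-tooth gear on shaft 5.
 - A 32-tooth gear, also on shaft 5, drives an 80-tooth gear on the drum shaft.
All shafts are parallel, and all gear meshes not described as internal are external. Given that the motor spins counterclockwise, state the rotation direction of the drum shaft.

clockwise

the motor → shaft 2: external mesh, 1 reversal → CW.
shaft 2 → shaft 3: external mesh, 1 reversal → CCW.
shaft 3 → shaft 4: external mesh, 1 reversal → CW.
shaft 4 → shaft 5: external mesh, 1 reversal → CCW.
shaft 5 → the drum shaft: external mesh, 1 reversal → CW.
5 reversals in total — an odd number — so the drum shaft turns opposite to the motor.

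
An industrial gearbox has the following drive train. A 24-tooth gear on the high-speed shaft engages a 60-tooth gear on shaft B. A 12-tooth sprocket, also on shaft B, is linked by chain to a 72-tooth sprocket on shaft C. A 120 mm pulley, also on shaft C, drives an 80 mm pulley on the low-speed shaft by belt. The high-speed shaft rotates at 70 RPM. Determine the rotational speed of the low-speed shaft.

7 RPM

the high-speed shaft → shaft B (gear mesh, 60/24): 70 ÷ 2.5 = 28 RPM
shaft B → shaft C (chain, 72/12): 28 ÷ 6 = 4.6667 RPM
shaft C → the low-speed shaft (belt, 80/120): 4.6667 ÷ 0.66667 = 7 RPM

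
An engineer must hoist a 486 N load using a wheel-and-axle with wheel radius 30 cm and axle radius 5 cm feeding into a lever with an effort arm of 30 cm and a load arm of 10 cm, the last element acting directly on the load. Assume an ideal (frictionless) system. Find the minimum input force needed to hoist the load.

27 N

Wheel-and-axle MA = R/r = 30/5 = 6.
Lever MA = effort arm / load arm = 30/10 = 3.
Combined ideal MA = 6 × 3 = 18.
Effort = load / MA = 486 / 18 = 27 N.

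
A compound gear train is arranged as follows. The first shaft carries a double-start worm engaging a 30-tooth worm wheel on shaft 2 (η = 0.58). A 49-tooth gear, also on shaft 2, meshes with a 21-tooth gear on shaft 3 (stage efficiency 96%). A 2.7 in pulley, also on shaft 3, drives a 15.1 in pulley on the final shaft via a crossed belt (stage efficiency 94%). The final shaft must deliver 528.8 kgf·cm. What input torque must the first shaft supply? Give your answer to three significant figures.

Overall ratio R = 15 × 0.42857 × 5.5926 = 35.952; overall efficiency η = 0.58 × 0.96 × 0.94 = 0.5234.
Input torque = output torque / (R × η) = 528.8 / (35.952 × 0.5234) = 28.102 kgf·cm.

28.1 kgf·cm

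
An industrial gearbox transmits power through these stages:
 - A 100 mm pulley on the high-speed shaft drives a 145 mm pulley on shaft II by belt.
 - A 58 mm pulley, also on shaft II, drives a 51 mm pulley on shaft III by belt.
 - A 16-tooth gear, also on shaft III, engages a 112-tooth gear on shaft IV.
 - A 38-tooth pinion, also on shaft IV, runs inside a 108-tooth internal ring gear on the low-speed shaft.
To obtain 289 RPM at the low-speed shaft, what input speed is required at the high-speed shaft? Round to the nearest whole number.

7331 RPM

Overall ratio R = 1.45 × 0.87931 × 7 × 2.8421 = 25.366.
Required input speed = output speed × R = 289 × 25.366 = 7330.7 RPM.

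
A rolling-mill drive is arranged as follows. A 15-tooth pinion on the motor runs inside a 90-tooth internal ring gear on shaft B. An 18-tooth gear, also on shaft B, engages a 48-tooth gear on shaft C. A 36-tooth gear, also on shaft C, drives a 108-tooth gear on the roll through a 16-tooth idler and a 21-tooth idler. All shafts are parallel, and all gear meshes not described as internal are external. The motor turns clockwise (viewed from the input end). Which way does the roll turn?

the motor → shaft B: internal mesh, same direction → CW.
shaft B → shaft C: external mesh, 1 reversal → CCW.
shaft C → the roll: driver → idler → idler → driven is 3 external meshes, 3 reversals → CW.
4 reversals in total — an even number — so the roll turns the same way as the motor.

clockwise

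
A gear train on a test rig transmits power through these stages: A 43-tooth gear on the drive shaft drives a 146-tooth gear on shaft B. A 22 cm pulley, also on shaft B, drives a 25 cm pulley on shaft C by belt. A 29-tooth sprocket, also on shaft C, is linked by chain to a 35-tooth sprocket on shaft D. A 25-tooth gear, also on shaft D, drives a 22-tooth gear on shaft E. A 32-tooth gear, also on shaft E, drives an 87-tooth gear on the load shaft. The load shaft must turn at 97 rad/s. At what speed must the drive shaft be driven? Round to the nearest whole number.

Overall ratio R = 3.3953 × 1.1364 × 1.2069 × 0.88 × 2.7188 = 11.141.
Required input speed = output speed × R = 97 × 11.141 = 1080.7 rad/s.

1081 rad/s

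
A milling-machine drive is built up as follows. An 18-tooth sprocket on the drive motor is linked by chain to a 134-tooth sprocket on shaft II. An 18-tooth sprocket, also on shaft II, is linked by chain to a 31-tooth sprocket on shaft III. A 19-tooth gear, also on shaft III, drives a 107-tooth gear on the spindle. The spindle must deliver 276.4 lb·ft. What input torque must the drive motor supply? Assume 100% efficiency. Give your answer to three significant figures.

3.83 lb·ft

Overall ratio R = 7.4444 × 1.7222 × 5.6316 = 72.202.
Input torque = output torque / R = 276.4 / 72.202 = 3.8281 lb·ft.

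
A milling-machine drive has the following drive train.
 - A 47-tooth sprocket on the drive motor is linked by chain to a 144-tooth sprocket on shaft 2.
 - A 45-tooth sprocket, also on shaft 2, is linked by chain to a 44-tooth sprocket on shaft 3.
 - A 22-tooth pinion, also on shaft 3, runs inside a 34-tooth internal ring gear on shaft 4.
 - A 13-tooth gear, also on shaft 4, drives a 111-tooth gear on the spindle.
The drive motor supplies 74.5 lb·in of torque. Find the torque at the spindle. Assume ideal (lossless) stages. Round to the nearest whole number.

Chain: ratio = 144/47 = 3.0638; torque at shaft 2 = 74.5 × 3.0638 = 228.26 lb·in.
Chain: ratio = 44/45 = 0.97778; torque at shaft 3 = 228.26 × 0.97778 = 223.18 lb·in.
Internal gear: ratio = 34/22 = 1.5455; torque at shaft 4 = 223.18 × 1.5455 = 344.92 lb·in.
Gear mesh: ratio = 111/13 = 8.5385; torque at the spindle = 344.92 × 8.5385 = 2945.1 lb·in.

2945 lb·in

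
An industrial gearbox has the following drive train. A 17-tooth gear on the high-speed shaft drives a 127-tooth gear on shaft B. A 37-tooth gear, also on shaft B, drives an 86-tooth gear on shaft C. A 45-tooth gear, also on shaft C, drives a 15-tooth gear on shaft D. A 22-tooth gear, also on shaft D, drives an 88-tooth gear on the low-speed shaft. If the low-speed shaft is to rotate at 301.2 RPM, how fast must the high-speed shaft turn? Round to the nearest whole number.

Overall ratio R = 7.4706 × 2.3243 × 0.33333 × 4 = 23.152.
Required input speed = output speed × R = 301.2 × 23.152 = 6973.4 RPM.

6973 RPM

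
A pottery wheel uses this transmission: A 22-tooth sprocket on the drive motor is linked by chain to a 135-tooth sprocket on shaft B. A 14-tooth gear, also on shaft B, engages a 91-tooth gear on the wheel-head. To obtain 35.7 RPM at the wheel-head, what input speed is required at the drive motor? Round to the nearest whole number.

Overall ratio R = 6.1364 × 6.5 = 39.886.
Required input speed = output speed × R = 35.7 × 39.886 = 1423.9 RPM.

1424 RPM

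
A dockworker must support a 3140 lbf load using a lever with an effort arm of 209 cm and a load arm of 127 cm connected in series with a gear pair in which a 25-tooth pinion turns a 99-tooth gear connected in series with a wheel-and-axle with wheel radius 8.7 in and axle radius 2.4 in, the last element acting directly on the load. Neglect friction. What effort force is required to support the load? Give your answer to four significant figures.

Lever MA = effort arm / load arm = 209/127 = 1.6457.
Gear pair MA = 99/25 = 3.96.
Wheel-and-axle MA = R/r = 8.7/2.4 = 3.625.
Combined ideal MA = 1.6457 × 3.96 × 3.625 = 23.624.
Effort = load / MA = 3140 / 23.624 = 132.92 lbf.

132.9 lbf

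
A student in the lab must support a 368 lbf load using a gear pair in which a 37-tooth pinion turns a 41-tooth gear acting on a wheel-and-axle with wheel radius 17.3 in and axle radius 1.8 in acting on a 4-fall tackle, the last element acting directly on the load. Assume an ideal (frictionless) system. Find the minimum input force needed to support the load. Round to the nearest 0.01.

8.64 lbf

Gear pair MA = 41/37 = 1.1081.
Wheel-and-axle MA = R/r = 17.3/1.8 = 9.6111.
Block-and-tackle MA = number of supporting rope parts = 4.
Combined ideal MA = 1.1081 × 9.6111 × 4 = 42.601.
Effort = load / MA = 368 / 42.601 = 8.6384 lbf.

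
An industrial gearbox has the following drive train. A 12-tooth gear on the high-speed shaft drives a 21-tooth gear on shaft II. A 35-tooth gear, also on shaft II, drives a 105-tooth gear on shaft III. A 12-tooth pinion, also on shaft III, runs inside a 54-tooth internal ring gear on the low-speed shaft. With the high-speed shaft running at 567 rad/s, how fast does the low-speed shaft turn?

24 rad/s

gear mesh 21/12 = 1.75 → 567/1.75 = 324 rad/s
gear mesh 105/35 = 3 → 324/3 = 108 rad/s
internal gear 54/12 = 4.5 → 108/4.5 = 24 rad/s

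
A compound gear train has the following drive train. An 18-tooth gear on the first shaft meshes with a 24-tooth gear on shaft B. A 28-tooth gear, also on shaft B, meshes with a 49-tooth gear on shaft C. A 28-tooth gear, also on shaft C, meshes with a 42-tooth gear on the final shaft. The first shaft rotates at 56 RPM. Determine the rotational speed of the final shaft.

the first shaft → shaft B (gear mesh, 24/18): 56 ÷ 1.3333 = 42 RPM
shaft B → shaft C (gear mesh, 49/28): 42 ÷ 1.75 = 24 RPM
shaft C → the final shaft (gear mesh, 42/28): 24 ÷ 1.5 = 16 RPM

16 RPM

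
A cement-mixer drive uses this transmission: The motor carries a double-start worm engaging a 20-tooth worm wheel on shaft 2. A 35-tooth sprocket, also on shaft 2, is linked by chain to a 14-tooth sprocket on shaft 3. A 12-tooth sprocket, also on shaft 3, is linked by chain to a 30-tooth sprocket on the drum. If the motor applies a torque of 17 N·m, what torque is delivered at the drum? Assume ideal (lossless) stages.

worm 20/2 = 10 → τ = 17·10 = 170 N·m
chain 14/35 = 0.4 → τ = 170·0.4 = 68 N·m
chain 30/12 = 2.5 → τ = 68·2.5 = 170 N·m

170 N·m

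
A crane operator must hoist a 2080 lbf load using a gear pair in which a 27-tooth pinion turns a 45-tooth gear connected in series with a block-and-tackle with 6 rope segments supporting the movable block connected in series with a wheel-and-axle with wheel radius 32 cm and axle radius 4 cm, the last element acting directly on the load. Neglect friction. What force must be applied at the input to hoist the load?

Gear pair MA = 45/27 = 1.6667.
Block-and-tackle MA = number of supporting rope parts = 6.
Wheel-and-axle MA = R/r = 32/4 = 8.
Combined ideal MA = 1.6667 × 6 × 8 = 80.
Effort = load / MA = 2080 / 80 = 26 lbf.

26 lbf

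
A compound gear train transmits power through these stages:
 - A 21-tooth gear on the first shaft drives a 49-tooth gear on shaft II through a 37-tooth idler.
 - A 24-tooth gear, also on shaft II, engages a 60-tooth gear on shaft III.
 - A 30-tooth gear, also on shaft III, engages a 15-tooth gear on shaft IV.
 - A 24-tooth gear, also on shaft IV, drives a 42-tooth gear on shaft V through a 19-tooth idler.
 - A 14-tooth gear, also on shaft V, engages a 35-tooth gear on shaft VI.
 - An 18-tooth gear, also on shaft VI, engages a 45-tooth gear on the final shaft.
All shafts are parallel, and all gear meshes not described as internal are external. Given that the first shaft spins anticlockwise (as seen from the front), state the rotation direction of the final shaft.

the first shaft → shaft II: driver → idler → driven is 2 external meshes, 2 reversals → CCW.
shaft II → shaft III: external mesh, 1 reversal → CW.
shaft III → shaft IV: external mesh, 1 reversal → CCW.
shaft IV → shaft V: driver → idler → driven is 2 external meshes, 2 reversals → CCW.
shaft V → shaft VI: external mesh, 1 reversal → CW.
shaft VI → the final shaft: external mesh, 1 reversal → CCW.
8 reversals in total — an even number — so the final shaft turns the same way as the first shaft.

anticlockwise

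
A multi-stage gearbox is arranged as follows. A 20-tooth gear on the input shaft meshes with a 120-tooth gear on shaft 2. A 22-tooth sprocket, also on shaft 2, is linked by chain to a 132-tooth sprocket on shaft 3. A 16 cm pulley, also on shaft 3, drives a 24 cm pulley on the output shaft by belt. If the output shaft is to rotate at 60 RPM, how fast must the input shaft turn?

Overall ratio R = 6 × 6 × 1.5 = 54.
Required input speed = output speed × R = 60 × 54 = 3240 RPM.

3240 RPM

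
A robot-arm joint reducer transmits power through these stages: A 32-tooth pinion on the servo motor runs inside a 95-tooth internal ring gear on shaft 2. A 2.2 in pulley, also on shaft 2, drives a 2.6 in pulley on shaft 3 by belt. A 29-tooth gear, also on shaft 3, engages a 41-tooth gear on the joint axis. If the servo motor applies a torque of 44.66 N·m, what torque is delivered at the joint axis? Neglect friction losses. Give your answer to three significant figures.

222 N·m

internal gear 95/32 = 2.9688 → τ = 44.66·2.9688 = 132.58 N·m
belt 2.6/2.2 = 1.1818 → τ = 132.58·1.1818 = 156.69 N·m
gear mesh 41/29 = 1.4138 → τ = 156.69·1.4138 = 221.53 N·m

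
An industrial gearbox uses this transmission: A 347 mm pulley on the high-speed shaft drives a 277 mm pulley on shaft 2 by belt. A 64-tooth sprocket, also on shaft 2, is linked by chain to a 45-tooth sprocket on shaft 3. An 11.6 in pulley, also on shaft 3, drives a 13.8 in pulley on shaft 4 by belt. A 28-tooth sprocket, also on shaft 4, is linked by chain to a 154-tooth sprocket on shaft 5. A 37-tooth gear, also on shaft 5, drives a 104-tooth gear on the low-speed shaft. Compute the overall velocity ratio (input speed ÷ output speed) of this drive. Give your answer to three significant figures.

10.3

Each stage contributes driven/driver: belt 277/347 = 0.79827, chain 45/64 = 0.70312, belt 13.8/11.6 = 1.1897, chain 154/28 = 5.5, gear mesh 104/37 = 2.8108.
Overall: 0.79827 × 0.70312 × 1.1897 × 5.5 × 2.8108 = 10.323.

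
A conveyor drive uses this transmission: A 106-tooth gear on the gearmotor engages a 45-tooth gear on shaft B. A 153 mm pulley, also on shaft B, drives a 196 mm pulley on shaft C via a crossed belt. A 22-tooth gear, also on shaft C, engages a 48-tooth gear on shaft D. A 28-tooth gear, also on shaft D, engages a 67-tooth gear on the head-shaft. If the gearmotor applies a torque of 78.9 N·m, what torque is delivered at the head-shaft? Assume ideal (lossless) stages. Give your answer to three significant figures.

Gear mesh: ratio = 45/106 = 0.42453; torque at shaft B = 78.9 × 0.42453 = 33.495 N·m.
Belt: ratio = 196/153 = 1.281; torque at shaft C = 33.495 × 1.281 = 42.909 N·m.
Gear mesh: ratio = 48/22 = 2.1818; torque at shaft D = 42.909 × 2.1818 = 93.62 N·m.
Gear mesh: ratio = 67/28 = 2.3929; torque at the head-shaft = 93.62 × 2.3929 = 224.02 N·m.

224 N·m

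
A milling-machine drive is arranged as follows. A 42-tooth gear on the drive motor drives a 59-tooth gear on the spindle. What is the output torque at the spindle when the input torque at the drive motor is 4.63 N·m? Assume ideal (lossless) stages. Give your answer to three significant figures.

After the gear mesh (59/42): 4.63 × 1.4048 = 6.504 N·m

6.50 N·m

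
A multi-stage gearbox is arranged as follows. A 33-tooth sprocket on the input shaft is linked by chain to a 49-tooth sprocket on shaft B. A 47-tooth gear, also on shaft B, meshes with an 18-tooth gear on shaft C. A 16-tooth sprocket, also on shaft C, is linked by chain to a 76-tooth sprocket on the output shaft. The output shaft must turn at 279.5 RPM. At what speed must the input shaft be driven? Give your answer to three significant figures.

Overall ratio R = 1.4848 × 0.38298 × 4.75 = 2.7012.
Required input speed = output speed × R = 279.5 × 2.7012 = 754.97 RPM.

755 RPM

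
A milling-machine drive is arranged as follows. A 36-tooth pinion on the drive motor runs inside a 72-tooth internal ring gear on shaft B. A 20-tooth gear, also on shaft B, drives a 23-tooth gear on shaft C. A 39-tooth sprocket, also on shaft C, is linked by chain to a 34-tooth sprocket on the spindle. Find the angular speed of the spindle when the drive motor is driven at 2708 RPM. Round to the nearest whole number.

internal gear 72/36 = 2 → 2708/2 = 1354 RPM
gear mesh 23/20 = 1.15 → 1354/1.15 = 1177.4 RPM
chain 34/39 = 0.87179 → 1177.4/0.87179 = 1350.5 RPM

1351 RPM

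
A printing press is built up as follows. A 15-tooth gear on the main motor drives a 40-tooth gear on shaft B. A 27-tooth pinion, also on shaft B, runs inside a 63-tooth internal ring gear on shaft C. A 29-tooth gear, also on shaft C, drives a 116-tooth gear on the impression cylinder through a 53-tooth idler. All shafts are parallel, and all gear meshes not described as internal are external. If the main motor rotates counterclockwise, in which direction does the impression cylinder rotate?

clockwise

the main motor → shaft B: external mesh, 1 reversal → CW.
shaft B → shaft C: internal mesh, same direction → CW.
shaft C → the impression cylinder: driver → idler → driven is 2 external meshes, 2 reversals → CW.
3 reversals in total — an odd number — so the impression cylinder turns opposite to the main motor.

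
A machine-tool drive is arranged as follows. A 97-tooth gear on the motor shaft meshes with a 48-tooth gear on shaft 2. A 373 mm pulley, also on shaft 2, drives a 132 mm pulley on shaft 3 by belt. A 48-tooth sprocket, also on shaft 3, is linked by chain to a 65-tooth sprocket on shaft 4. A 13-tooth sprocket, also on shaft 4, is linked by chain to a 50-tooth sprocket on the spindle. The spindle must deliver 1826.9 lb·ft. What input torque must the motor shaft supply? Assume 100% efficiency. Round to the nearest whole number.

2003 lb·ft

Overall ratio R = 0.49485 × 0.35389 × 1.3542 × 3.8462 = 0.91208.
Input torque = output torque / R = 1826.9 / 0.91208 = 2003 lb·ft.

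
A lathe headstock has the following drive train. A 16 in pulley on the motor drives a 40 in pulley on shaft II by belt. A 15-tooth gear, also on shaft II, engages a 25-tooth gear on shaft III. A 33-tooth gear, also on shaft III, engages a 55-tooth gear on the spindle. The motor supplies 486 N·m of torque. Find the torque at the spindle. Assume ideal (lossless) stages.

belt 40/16 = 2.5 → τ = 486·2.5 = 1215 N·m
gear mesh 25/15 = 1.6667 → τ = 1215·1.6667 = 2025 N·m
gear mesh 55/33 = 1.6667 → τ = 2025·1.6667 = 3375 N·m

3375 N·m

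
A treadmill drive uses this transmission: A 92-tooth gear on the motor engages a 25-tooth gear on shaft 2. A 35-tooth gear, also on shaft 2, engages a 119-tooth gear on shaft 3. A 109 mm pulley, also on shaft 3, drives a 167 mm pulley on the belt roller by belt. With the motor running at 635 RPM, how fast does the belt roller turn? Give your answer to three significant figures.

449 RPM

the motor → shaft 2 (gear mesh, 25/92): 635 ÷ 0.27174 = 2336.8 RPM
shaft 2 → shaft 3 (gear mesh, 119/35): 2336.8 ÷ 3.4 = 687.29 RPM
shaft 3 → the belt roller (belt, 167/109): 687.29 ÷ 1.5321 = 448.59 RPM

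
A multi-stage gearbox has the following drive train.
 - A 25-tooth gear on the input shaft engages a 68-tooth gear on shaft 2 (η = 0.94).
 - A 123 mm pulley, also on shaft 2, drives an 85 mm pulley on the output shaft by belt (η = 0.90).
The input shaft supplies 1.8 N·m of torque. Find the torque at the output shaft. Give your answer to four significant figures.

gear mesh 68/25 = 2.72 → τ = 1.8·2.72·0.94 = 4.6022 N·m
belt 85/123 = 0.69106 → τ = 4.6022·0.69106·0.90 = 2.8624 N·m

2.862 N·m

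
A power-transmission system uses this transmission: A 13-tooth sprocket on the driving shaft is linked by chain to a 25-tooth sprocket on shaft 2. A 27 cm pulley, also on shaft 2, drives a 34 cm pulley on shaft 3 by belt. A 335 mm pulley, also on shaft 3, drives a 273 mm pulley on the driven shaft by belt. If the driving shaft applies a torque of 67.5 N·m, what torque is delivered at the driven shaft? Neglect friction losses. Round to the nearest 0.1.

chain 25/13 = 1.9231 → τ = 67.5·1.9231 = 129.81 N·m
belt 34/27 = 1.2593 → τ = 129.81·1.2593 = 163.46 N·m
belt 273/335 = 0.81493 → τ = 163.46·0.81493 = 133.21 N·m

133.2 N·m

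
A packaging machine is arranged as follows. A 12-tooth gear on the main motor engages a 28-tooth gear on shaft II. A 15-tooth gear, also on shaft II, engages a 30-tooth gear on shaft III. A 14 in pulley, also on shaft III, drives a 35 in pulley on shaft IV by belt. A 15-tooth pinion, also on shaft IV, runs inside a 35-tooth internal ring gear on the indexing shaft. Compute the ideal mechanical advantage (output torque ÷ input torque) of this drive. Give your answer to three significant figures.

27.2

Each stage contributes driven/driver: gear mesh 28/12 = 2.3333, gear mesh 30/15 = 2, belt 35/14 = 2.5, internal gear 35/15 = 2.3333.
Overall: 2.3333 × 2 × 2.5 × 2.3333 = 27.222.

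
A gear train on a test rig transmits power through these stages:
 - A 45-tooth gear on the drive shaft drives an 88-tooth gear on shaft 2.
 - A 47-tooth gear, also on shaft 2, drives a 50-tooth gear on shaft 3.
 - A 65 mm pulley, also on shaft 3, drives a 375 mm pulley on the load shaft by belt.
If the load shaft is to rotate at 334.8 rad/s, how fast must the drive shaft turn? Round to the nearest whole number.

4018 rad/s

Overall ratio R = 1.9556 × 1.0638 × 5.7692 = 12.002.
Required input speed = output speed × R = 334.8 × 12.002 = 4018.3 rad/s.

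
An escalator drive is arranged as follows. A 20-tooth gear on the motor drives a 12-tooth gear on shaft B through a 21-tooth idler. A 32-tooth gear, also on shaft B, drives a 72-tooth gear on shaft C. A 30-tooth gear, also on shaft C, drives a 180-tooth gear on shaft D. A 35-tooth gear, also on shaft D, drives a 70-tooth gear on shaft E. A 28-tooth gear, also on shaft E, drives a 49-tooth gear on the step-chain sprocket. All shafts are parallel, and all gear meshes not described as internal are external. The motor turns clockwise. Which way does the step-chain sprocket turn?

clockwise

the motor → shaft B: driver → idler → driven is 2 external meshes, 2 reversals → CW.
shaft B → shaft C: external mesh, 1 reversal → CCW.
shaft C → shaft D: external mesh, 1 reversal → CW.
shaft D → shaft E: external mesh, 1 reversal → CCW.
shaft E → the step-chain sprocket: external mesh, 1 reversal → CW.
6 reversals in total — an even number — so the step-chain sprocket turns the same way as the motor.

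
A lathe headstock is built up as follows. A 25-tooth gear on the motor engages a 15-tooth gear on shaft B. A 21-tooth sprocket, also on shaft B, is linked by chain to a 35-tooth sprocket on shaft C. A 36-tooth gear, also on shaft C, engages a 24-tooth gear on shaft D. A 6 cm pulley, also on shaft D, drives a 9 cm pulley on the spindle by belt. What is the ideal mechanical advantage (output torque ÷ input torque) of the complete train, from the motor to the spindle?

Each stage contributes driven/driver: gear mesh 15/25 = 0.6, chain 35/21 = 1.6667, gear mesh 24/36 = 0.66667, belt 9/6 = 1.5.
Overall: 0.6 × 1.6667 × 0.66667 × 1.5 = 1.

1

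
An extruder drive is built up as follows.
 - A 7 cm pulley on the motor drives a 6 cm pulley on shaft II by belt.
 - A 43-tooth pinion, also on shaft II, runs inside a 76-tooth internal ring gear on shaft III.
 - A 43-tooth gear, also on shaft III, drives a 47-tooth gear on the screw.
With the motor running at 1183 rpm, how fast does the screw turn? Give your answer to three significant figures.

Belt: ratio = 6/7 = 0.85714, so shaft II turns at 1183 / 0.85714 = 1380.2 rpm.
Internal gear: ratio = 76/43 = 1.7674, so shaft III turns at 1380.2 / 1.7674 = 780.88 rpm.
Gear mesh: ratio = 47/43 = 1.093, so the screw turns at 780.88 / 1.093 = 714.43 rpm.

714 rpm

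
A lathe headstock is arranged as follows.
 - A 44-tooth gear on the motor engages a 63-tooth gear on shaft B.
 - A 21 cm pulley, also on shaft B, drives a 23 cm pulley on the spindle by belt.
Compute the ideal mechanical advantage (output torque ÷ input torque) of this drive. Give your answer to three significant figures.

1.57

Each stage contributes driven/driver: gear mesh 63/44 = 1.4318, belt 23/21 = 1.0952.
Overall: 1.4318 × 1.0952 = 1.5682.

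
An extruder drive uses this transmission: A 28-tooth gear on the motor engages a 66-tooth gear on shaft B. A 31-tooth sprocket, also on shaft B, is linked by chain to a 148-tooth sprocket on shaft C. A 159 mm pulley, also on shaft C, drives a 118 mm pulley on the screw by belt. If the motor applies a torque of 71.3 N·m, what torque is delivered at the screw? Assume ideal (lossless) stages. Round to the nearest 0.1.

595.5 N·m

Gear mesh: ratio = 66/28 = 2.3571; torque at shaft B = 71.3 × 2.3571 = 168.06 N·m.
Chain: ratio = 148/31 = 4.7742; torque at shaft C = 168.06 × 4.7742 = 802.37 N·m.
Belt: ratio = 118/159 = 0.74214; torque at the screw = 802.37 × 0.74214 = 595.47 N·m.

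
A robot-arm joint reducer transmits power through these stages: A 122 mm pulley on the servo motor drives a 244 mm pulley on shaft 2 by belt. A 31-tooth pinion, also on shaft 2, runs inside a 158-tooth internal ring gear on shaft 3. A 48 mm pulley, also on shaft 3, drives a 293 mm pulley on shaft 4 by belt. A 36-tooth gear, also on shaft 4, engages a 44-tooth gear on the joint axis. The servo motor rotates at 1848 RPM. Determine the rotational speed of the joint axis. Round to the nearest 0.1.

belt 244/122 = 2 → 1848/2 = 924 RPM
internal gear 158/31 = 5.0968 → 924/5.0968 = 181.29 RPM
belt 293/48 = 6.1042 → 181.29/6.1042 = 29.7 RPM
gear mesh 44/36 = 1.2222 → 29.7/1.2222 = 24.3 RPM

24.3 RPM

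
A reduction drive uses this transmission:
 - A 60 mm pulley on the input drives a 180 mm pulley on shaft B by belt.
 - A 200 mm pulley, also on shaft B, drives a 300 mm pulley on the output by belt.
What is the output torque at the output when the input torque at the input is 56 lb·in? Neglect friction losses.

252 lb·in

belt 180/60 = 3 → τ = 56·3 = 168 lb·in
belt 300/200 = 1.5 → τ = 168·1.5 = 252 lb·in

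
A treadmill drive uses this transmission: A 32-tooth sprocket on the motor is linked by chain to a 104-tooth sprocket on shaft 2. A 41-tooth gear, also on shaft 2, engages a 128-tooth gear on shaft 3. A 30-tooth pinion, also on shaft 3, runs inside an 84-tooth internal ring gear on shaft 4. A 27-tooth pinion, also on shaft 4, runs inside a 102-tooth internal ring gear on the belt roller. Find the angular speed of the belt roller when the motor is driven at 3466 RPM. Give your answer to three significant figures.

32.3 RPM

the motor → shaft 2 (chain, 104/32): 3466 ÷ 3.25 = 1066.5 RPM
shaft 2 → shaft 3 (gear mesh, 128/41): 1066.5 ÷ 3.122 = 341.6 RPM
shaft 3 → shaft 4 (internal gear, 84/30): 341.6 ÷ 2.8 = 122 RPM
shaft 4 → the belt roller (internal gear, 102/27): 122 ÷ 3.7778 = 32.294 RPM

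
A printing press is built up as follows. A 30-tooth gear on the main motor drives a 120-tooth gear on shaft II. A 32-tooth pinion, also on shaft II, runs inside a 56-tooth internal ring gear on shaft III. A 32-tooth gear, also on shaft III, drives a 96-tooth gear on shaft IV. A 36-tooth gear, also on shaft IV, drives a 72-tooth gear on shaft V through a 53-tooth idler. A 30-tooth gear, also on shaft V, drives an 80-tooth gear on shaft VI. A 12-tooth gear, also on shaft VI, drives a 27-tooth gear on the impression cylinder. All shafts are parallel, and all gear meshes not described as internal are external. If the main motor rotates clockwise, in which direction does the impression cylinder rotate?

the main motor → shaft II: external mesh, 1 reversal → CCW.
shaft II → shaft III: internal mesh, same direction → CCW.
shaft III → shaft IV: external mesh, 1 reversal → CW.
shaft IV → shaft V: driver → idler → driven is 2 external meshes, 2 reversals → CW.
shaft V → shaft VI: external mesh, 1 reversal → CCW.
shaft VI → the impression cylinder: external mesh, 1 reversal → CW.
6 reversals in total — an even number — so the impression cylinder turns the same way as the main motor.

clockwise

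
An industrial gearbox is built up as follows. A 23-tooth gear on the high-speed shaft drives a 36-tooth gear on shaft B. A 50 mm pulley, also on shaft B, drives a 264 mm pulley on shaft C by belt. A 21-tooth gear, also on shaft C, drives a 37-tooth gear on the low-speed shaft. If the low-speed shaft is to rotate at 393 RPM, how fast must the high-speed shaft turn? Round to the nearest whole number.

Overall ratio R = 1.5652 × 5.28 × 1.7619 = 14.561.
Required input speed = output speed × R = 393 × 14.561 = 5722.5 RPM.

5722 RPM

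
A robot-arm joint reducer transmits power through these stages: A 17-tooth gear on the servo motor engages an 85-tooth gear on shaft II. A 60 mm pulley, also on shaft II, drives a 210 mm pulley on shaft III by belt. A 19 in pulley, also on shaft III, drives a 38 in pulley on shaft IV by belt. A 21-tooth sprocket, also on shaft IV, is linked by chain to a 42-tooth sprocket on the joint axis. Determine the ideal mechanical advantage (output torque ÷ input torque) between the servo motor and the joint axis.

70

Each stage contributes driven/driver: gear mesh 85/17 = 5, belt 210/60 = 3.5, belt 38/19 = 2, chain 42/21 = 2.
Overall: 5 × 3.5 × 2 × 2 = 70.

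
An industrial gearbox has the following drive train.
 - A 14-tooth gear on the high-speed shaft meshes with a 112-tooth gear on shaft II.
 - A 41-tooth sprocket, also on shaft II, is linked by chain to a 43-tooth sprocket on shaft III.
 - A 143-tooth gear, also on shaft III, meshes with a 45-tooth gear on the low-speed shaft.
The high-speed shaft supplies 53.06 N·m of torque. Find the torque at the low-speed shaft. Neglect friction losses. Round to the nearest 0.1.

140.1 N·m

After the gear mesh (112/14): 53.06 × 8 = 424.48 N·m
After the chain (43/41): 424.48 × 1.0488 = 445.19 N·m
After the gear mesh (45/143): 445.19 × 0.31469 = 140.09 N·m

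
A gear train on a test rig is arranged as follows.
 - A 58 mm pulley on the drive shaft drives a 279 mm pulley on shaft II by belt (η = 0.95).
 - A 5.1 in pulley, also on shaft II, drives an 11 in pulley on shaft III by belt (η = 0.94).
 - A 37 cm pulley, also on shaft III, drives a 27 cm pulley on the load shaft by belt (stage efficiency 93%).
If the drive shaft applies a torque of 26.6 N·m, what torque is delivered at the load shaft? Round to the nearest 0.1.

167.3 N·m

After the belt (279/58): 26.6 × 4.8103 × 0.95 = 121.56 N·m
After the belt (11/5.1): 121.56 × 2.1569 × 0.94 = 246.45 N·m
After the belt (27/37): 246.45 × 0.72973 × 0.93 = 167.25 N·m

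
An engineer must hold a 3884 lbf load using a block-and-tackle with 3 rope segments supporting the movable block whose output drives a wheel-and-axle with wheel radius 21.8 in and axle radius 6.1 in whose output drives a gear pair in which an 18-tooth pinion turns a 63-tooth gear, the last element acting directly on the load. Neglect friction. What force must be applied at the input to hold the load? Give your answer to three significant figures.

104 lbf

Block-and-tackle MA = number of supporting rope parts = 3.
Wheel-and-axle MA = R/r = 21.8/6.1 = 3.5738.
Gear pair MA = 63/18 = 3.5.
Combined ideal MA = 3 × 3.5738 × 3.5 = 37.525.
Effort = load / MA = 3884 / 37.525 = 103.51 lbf.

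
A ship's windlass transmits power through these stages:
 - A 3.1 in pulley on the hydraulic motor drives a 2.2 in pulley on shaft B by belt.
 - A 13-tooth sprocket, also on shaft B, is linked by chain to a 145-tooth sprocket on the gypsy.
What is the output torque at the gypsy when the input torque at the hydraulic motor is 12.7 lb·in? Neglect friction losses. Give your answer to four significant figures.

100.5 lb·in

belt 2.2/3.1 = 0.70968 → τ = 12.7·0.70968 = 9.0129 lb·in
chain 145/13 = 11.154 → τ = 9.0129·11.154 = 100.53 lb·in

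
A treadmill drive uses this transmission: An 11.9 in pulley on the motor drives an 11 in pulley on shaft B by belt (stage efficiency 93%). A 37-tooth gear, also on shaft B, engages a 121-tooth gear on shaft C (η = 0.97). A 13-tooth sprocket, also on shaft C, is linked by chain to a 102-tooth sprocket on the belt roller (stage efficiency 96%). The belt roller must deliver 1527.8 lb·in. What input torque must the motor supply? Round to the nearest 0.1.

Overall ratio R = 0.92437 × 3.2703 × 7.8462 = 23.718; overall efficiency η = 0.93 × 0.97 × 0.96 = 0.8660.
Input torque = output torque / (R × η) = 1527.8 / (23.718 × 0.8660) = 74.38 lb·in.

74.4 lb·in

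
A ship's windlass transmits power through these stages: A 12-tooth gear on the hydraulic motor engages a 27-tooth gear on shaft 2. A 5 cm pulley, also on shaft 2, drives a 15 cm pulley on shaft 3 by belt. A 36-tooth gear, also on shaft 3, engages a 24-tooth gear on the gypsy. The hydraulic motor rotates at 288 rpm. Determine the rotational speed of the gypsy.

gear mesh 27/12 = 2.25 → 288/2.25 = 128 rpm
belt 15/5 = 3 → 128/3 = 42.667 rpm
gear mesh 24/36 = 0.66667 → 42.667/0.66667 = 64 rpm

64 rpm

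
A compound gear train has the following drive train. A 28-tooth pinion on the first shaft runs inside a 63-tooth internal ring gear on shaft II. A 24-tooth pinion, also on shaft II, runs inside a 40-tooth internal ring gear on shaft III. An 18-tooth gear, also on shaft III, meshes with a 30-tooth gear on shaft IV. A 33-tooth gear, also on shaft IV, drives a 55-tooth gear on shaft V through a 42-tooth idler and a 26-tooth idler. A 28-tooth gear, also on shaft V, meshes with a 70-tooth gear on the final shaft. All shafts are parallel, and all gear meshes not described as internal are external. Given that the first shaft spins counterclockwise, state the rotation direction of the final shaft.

clockwise

the first shaft → shaft II: internal mesh, same direction → CCW.
shaft II → shaft III: internal mesh, same direction → CCW.
shaft III → shaft IV: external mesh, 1 reversal → CW.
shaft IV → shaft V: driver → idler → idler → driven is 3 external meshes, 3 reversals → CCW.
shaft V → the final shaft: external mesh, 1 reversal → CW.
5 reversals in total — an odd number — so the final shaft turns opposite to the first shaft.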